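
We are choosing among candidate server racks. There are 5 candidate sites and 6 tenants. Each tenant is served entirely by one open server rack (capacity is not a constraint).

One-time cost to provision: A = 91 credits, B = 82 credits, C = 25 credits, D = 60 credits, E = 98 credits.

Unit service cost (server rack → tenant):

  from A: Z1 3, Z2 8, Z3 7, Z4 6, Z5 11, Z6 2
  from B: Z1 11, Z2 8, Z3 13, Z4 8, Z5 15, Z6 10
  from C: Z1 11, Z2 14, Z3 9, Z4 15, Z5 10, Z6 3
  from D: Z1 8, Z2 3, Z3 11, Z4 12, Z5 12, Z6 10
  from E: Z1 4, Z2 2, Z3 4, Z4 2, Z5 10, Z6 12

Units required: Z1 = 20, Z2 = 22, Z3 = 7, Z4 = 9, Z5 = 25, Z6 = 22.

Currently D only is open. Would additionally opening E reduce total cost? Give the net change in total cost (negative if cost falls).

Current service cost with {D}: 931.
Adding E: each tenant re-picks its cheapest; new service cost 640, saving 291.
Extra fixed cost: 98. Net change = 98 − 291 = -193.
(Totals: 991 → 798.)

Yes — net change −193 (cost falls by 193).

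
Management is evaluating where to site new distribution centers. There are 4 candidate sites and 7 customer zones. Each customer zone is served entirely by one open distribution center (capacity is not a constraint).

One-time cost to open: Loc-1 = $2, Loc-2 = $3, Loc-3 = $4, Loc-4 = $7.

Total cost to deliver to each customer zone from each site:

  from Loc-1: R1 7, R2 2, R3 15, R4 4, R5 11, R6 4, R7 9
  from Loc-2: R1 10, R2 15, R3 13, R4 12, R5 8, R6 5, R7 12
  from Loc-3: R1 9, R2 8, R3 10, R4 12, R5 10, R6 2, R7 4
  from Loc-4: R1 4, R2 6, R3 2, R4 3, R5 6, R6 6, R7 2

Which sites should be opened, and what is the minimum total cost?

Open Loc-1 and Loc-4; minimum total cost 32.

For any fixed open set, each customer zone goes to its cheapest open site; total = fixed + service.
{Loc-1, Loc-4}: R1→Loc-4 4, R2→Loc-1 2, R3→Loc-4 2, R4→Loc-4 3, R5→Loc-4 6, R6→Loc-1 4, R7→Loc-4 2. Service 23; fixed 9; total 32.
{Loc-1, Loc-3, Loc-4}: service 21 + fixed 13 = 34
{Loc-1, Loc-2, Loc-4}: service 23 + fixed 12 = 35
{Loc-1, Loc-2, Loc-3, Loc-4}: service 21 + fixed 16 = 37
(All 15 nonempty subsets were checked; Loc-1 and Loc-4 is lowest.)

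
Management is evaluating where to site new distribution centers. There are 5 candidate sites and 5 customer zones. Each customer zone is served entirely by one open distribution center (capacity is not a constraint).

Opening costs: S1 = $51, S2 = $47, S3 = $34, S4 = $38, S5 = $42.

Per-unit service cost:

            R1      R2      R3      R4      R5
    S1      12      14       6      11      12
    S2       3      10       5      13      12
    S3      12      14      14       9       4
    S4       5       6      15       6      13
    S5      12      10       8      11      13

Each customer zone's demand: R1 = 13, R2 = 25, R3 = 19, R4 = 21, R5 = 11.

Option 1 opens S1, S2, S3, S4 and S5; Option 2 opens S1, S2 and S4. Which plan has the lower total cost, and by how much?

Option 1 is cheaper by 12.

Option 1: {S1, S2, S3, S4, S5}: R1→S2 3·13=39, R2→S4 6·25=150, R3→S2 5·19=95, R4→S4 6·21=126, R5→S3 4·11=44. Service 454; fixed 212; total 666.
Option 2: {S1, S2, S4}: R1→S2 3·13=39, R2→S4 6·25=150, R3→S2 5·19=95, R4→S4 6·21=126, R5→S1 12·11=132. Service 542; fixed 136; total 678.
Difference: |666 − 678| = 12.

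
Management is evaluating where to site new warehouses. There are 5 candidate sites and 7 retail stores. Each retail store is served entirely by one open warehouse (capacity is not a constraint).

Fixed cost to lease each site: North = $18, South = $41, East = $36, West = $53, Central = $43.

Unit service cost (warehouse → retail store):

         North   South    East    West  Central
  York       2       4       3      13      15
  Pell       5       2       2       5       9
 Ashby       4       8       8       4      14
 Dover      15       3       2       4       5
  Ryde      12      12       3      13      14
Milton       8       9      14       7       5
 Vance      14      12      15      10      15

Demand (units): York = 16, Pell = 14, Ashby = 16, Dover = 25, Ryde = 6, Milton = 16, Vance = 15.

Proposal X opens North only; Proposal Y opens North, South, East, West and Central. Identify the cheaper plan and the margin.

Proposal Y is cheaper by 356.

Proposal X: {North}: York→North 2·16=32, Pell→North 5·14=70, Ashby→North 4·16=64, Dover→North 15·25=375, Ryde→North 12·6=72, Milton→North 8·16=128, Vance→North 14·15=210. Service 951; fixed 18; total 969.
Proposal Y: {North, South, East, West, Central}: York→North 2·16=32, Pell→South 2·14=28, Ashby→North 4·16=64, Dover→East 2·25=50, Ryde→East 3·6=18, Milton→Central 5·16=80, Vance→West 10·15=150. Service 422; fixed 191; total 613.
Difference: |969 − 613| = 356.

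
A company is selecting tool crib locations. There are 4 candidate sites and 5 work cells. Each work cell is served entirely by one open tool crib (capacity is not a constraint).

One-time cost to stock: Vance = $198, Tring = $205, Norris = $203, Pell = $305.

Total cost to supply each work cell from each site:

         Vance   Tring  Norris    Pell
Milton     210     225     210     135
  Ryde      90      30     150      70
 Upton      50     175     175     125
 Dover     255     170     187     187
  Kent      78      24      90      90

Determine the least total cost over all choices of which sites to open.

Minimum total cost: 829

For any fixed open set, each work cell goes to its cheapest open site; total = fixed + service.
{Tring}: Milton→Tring 225, Ryde→Tring 30, Upton→Tring 175, Dover→Tring 170, Kent→Tring 24. Service 624; fixed 205; total 829.
{Vance}: Milton→Vance 210, Ryde→Vance 90, Upton→Vance 50, Dover→Vance 255, Kent→Vance 78. Service 683; fixed 198; total 881.
{Vance, Tring}: Milton→Vance 210, Ryde→Tring 30, Upton→Vance 50, Dover→Tring 170, Kent→Tring 24. Service 484; fixed 403; total 887.
{Vance, Tring, Norris, Pell}: Milton→Pell 135, Ryde→Tring 30, Upton→Vance 50, Dover→Tring 170, Kent→Tring 24. Service 409; fixed 911; total 1320.
No other subset beats 829.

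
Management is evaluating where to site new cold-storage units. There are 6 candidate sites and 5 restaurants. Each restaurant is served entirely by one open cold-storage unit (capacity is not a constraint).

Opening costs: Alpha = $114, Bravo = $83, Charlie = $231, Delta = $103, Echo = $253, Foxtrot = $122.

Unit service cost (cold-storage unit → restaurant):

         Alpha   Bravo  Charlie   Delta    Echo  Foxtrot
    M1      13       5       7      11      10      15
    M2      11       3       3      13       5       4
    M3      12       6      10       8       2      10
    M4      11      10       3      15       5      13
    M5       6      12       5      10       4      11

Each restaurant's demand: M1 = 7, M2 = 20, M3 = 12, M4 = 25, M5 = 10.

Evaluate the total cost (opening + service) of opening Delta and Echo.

Total cost: 715

Each restaurant is assigned to its cheapest site among the open ones.
{Delta, Echo}: M1→Echo 10·7=70, M2→Echo 5·20=100, M3→Echo 2·12=24, M4→Echo 5·25=125, M5→Echo 4·10=40. Service 359; fixed 356; total 715.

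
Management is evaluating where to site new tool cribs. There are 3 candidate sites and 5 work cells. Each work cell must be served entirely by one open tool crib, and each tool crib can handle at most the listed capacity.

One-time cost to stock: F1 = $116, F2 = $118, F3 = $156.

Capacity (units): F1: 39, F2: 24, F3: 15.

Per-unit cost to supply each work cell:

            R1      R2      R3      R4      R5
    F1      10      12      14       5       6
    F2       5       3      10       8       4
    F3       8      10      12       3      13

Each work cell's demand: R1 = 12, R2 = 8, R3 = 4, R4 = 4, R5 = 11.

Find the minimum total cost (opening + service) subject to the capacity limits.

Open {F1, F2}: R1→F2 5·12=60, R2→F2 3·8=24, R3→F2 10·4=40, R4→F1 5·4=20, R5→F1 6·11=66.
Loads: F1 carries 15/39, F2 carries 24/24. Service 210; fixed 234; total 444.
Next best feasible plan costs 460.

Minimum total cost: 444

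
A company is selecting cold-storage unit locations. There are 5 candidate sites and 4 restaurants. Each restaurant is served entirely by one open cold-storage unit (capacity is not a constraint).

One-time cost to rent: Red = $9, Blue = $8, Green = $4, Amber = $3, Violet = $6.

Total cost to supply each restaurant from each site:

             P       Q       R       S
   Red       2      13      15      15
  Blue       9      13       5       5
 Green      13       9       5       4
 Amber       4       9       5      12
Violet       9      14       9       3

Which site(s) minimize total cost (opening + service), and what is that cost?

For any fixed open set, each restaurant goes to its cheapest open site; total = fixed + service.
{Green, Amber}: P→Amber 4, Q→Green 9, R→Green 5, S→Green 4. Service 22; fixed 7; total 29.
{Amber, Violet}: service 21 + fixed 9 = 30
{Red, Green}: service 20 + fixed 13 = 33
{Red, Blue, Green, Amber, Violet}: P→Red 2, Q→Green 9, R→Blue 5, S→Violet 3. Service 19; fixed 30; total 49.
No other subset beats 29.

Open Green and Amber; minimum total cost 29.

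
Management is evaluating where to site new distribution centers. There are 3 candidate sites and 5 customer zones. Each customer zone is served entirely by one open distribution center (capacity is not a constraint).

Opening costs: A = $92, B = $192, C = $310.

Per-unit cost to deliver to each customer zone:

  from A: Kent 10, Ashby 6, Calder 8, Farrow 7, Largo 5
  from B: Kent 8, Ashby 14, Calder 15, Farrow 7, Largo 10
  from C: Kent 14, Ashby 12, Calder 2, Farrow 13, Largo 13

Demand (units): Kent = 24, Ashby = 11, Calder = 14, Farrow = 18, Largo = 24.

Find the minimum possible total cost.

For any fixed open set, each customer zone goes to its cheapest open site; total = fixed + service.
{A}: Kent→A 10·24=240, Ashby→A 6·11=66, Calder→A 8·14=112, Farrow→A 7·18=126, Largo→A 5·24=120. Service 664; fixed 92; total 756.
{A, B}: Kent→B 8·24=192, Ashby→A 6·11=66, Calder→A 8·14=112, Farrow→A 7·18=126, Largo→A 5·24=120. Service 616; fixed 284; total 900.
{A, C}: service 580 + fixed 402 = 982
{A, B, C}: service 532 + fixed 594 = 1126
(All 7 nonempty subsets were checked; A only is lowest.)

Minimum total cost: 756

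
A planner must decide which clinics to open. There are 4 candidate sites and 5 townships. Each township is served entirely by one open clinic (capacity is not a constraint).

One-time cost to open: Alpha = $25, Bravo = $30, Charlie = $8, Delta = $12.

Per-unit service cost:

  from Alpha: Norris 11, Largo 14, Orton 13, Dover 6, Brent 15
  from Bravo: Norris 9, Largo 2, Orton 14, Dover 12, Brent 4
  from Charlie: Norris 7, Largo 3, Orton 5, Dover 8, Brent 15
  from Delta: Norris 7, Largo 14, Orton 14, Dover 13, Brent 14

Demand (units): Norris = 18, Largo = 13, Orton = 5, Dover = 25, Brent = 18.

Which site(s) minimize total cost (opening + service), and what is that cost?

For any fixed open set, each township goes to its cheapest open site; total = fixed + service.
{Alpha, Bravo, Charlie}: Norris→Charlie 7·18=126, Largo→Bravo 2·13=26, Orton→Charlie 5·5=25, Dover→Alpha 6·25=150, Brent→Bravo 4·18=72. Service 399; fixed 63; total 462.
{Alpha, Bravo, Charlie, Delta}: Norris→Charlie 7·18=126, Largo→Bravo 2·13=26, Orton→Charlie 5·5=25, Dover→Alpha 6·25=150, Brent→Bravo 4·18=72. Service 399; fixed 75; total 474.
{Bravo, Charlie}: service 449 + fixed 38 = 487
{Charlie}: Norris→Charlie 7·18=126, Largo→Charlie 3·13=39, Orton→Charlie 5·5=25, Dover→Charlie 8·25=200, Brent→Charlie 15·18=270. Service 660; fixed 8; total 668.
(All 15 nonempty subsets were checked; Alpha, Bravo and Charlie is lowest.)

Open Alpha, Bravo and Charlie; minimum total cost 462.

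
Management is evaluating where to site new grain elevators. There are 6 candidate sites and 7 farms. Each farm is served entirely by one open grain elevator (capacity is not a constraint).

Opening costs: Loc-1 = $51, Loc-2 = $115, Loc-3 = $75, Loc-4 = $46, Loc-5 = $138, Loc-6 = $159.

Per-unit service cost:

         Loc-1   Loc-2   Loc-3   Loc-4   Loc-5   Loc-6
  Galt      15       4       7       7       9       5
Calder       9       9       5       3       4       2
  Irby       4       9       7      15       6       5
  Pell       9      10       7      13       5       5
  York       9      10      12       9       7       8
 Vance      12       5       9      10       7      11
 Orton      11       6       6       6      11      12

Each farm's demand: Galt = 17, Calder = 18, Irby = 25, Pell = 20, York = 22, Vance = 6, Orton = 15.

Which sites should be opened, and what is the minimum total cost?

For any fixed open set, each farm goes to its cheapest open site; total = fixed + service.
{Loc-4, Loc-6}: Galt→Loc-6 5·17=85, Calder→Loc-6 2·18=36, Irby→Loc-6 5·25=125, Pell→Loc-6 5·20=100, York→Loc-6 8·22=176, Vance→Loc-4 10·6=60, Orton→Loc-4 6·15=90. Service 672; fixed 205; total 877.
{Loc-4, Loc-5}: service 709 + fixed 184 = 893
{Loc-1, Loc-4, Loc-5}: service 659 + fixed 235 = 894
{Loc-1, Loc-2, Loc-3, Loc-4, Loc-5, Loc-6}: service 578 + fixed 584 = 1162
No other subset beats 877.

Open Loc-4 and Loc-6; minimum total cost 877.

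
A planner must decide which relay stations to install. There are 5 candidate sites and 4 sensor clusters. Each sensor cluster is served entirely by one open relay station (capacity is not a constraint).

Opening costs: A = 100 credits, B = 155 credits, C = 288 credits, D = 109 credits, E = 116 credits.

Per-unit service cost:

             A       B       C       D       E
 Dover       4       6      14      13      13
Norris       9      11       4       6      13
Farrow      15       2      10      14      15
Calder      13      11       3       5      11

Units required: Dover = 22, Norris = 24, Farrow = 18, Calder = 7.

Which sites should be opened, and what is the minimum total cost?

Open B and D; minimum total cost 611.

For any fixed open set, each sensor cluster goes to its cheapest open site; total = fixed + service.
{B, D}: Dover→B 6·22=132, Norris→D 6·24=144, Farrow→B 2·18=36, Calder→D 5·7=35. Service 347; fixed 264; total 611.
{B}: service 509 + fixed 155 = 664
{A, B, D}: service 303 + fixed 364 = 667
{A, B, C, D, E}: Dover→A 4·22=88, Norris→C 4·24=96, Farrow→B 2·18=36, Calder→C 3·7=21. Service 241; fixed 768; total 1009.
No other subset beats 611.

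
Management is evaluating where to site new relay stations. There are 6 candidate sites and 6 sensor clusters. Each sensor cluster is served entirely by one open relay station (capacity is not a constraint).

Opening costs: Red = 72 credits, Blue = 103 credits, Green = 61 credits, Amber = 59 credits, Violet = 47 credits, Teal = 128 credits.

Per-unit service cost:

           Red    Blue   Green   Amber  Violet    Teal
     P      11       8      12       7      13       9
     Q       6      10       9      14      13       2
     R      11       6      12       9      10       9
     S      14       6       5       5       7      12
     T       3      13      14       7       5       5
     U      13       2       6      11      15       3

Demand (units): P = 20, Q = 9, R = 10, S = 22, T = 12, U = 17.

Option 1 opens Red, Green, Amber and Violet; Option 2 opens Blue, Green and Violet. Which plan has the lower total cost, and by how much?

Option 2 is cheaper by 55.

Option 1: {Red, Green, Amber, Violet}: P→Amber 7·20=140, Q→Red 6·9=54, R→Amber 9·10=90, S→Green 5·22=110, T→Red 3·12=36, U→Green 6·17=102. Service 532; fixed 239; total 771.
Option 2: {Blue, Green, Violet}: P→Blue 8·20=160, Q→Green 9·9=81, R→Blue 6·10=60, S→Green 5·22=110, T→Violet 5·12=60, U→Blue 2·17=34. Service 505; fixed 211; total 716.
Difference: |771 − 716| = 55.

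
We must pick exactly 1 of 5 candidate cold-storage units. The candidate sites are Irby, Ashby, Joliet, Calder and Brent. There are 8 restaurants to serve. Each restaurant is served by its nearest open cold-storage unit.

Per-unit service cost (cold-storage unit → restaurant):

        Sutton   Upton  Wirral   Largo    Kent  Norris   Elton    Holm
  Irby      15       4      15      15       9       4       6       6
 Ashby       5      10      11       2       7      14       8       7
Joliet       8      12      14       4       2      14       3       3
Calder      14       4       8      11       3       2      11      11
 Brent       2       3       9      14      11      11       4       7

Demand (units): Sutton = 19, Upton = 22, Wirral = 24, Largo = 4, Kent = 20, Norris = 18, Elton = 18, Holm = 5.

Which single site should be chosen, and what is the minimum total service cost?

With exactly 1 open, each restaurant uses its cheapest among the chosen.
{Brent}: Sutton→Brent 2·19=38, Upton→Brent 3·22=66, Wirral→Brent 9·24=216, Largo→Brent 14·4=56, Kent→Brent 11·20=220, Norris→Brent 11·18=198, Elton→Brent 4·18=72, Holm→Brent 7·5=35. Service cost 901.
{Calder}: service cost 939
{Joliet}: service cost 1129
Among all 5 size-1 choices, {Brent} is lowest.

Choose Brent only; total service cost 901.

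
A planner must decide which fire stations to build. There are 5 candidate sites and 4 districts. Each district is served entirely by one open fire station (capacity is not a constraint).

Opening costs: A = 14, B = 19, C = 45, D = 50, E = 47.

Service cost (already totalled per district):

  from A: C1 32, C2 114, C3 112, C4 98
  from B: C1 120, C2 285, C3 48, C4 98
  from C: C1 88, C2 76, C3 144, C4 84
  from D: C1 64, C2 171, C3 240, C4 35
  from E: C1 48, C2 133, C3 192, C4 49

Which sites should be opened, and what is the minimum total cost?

For any fixed open set, each district goes to its cheapest open site; total = fixed + service.
{A, B, D}: C1→A 32, C2→A 114, C3→B 48, C4→D 35. Service 229; fixed 83; total 312.
{A, B, C}: service 240 + fixed 78 = 318
{A, B, C, D}: service 191 + fixed 128 = 319
{A, B, C, D, E}: C1→A 32, C2→C 76, C3→B 48, C4→D 35. Service 191; fixed 175; total 366.
No other subset beats 312.

Open A, B and D; minimum total cost 312.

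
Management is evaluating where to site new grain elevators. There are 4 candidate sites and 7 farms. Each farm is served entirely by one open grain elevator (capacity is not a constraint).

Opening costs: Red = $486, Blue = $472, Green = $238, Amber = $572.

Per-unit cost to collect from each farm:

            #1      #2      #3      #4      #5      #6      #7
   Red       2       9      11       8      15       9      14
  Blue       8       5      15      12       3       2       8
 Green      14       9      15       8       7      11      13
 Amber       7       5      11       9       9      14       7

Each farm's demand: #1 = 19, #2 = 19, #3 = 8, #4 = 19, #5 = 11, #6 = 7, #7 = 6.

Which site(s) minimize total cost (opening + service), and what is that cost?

For any fixed open set, each farm goes to its cheapest open site; total = fixed + service.
{Blue}: #1→Blue 8·19=152, #2→Blue 5·19=95, #3→Blue 15·8=120, #4→Blue 12·19=228, #5→Blue 3·11=33, #6→Blue 2·7=14, #7→Blue 8·6=48. Service 690; fixed 472; total 1162.
{Green}: service 941 + fixed 238 = 1179
{Red}: service 761 + fixed 486 = 1247
{Red, Blue, Green, Amber}: #1→Red 2·19=38, #2→Blue 5·19=95, #3→Red 11·8=88, #4→Red 8·19=152, #5→Blue 3·11=33, #6→Blue 2·7=14, #7→Amber 7·6=42. Service 462; fixed 1768; total 2230.
(All 15 nonempty subsets were checked; Blue only is lowest.)

Open Blue only; minimum total cost 1162.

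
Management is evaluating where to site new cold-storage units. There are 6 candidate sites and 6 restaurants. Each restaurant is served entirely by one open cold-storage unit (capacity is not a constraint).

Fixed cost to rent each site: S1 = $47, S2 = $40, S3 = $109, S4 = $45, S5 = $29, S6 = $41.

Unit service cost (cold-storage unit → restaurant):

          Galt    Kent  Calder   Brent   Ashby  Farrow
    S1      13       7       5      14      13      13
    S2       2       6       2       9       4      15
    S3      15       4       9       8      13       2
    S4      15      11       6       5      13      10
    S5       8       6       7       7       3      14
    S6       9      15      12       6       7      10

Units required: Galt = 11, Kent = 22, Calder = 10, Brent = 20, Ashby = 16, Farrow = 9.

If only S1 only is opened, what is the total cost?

Total cost: 999

Each restaurant is assigned to its cheapest site among the open ones.
{S1}: Galt→S1 13·11=143, Kent→S1 7·22=154, Calder→S1 5·10=50, Brent→S1 14·20=280, Ashby→S1 13·16=208, Farrow→S1 13·9=117. Service 952; fixed 47; total 999.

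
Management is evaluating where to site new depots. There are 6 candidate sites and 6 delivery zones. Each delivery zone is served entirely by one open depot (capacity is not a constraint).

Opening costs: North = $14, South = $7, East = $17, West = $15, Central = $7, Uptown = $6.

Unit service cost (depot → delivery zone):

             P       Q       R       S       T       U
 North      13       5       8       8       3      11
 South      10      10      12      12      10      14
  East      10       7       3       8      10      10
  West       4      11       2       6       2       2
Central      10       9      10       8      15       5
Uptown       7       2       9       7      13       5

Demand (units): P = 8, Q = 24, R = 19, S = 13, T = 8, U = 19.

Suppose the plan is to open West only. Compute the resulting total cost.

Total cost: 481

Each delivery zone is assigned to its cheapest site among the open ones.
{West}: P→West 4·8=32, Q→West 11·24=264, R→West 2·19=38, S→West 6·13=78, T→West 2·8=16, U→West 2·19=38. Service 466; fixed 15; total 481.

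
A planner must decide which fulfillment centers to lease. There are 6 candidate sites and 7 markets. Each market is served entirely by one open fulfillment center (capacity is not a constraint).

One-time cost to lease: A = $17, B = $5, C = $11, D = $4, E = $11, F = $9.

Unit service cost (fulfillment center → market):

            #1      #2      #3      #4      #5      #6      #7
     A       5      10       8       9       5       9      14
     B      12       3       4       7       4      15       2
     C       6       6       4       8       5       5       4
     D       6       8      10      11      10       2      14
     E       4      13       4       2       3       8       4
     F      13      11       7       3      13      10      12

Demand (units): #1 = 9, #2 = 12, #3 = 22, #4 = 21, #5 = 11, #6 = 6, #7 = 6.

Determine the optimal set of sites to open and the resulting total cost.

Open B, D and E; minimum total cost 279.

For any fixed open set, each market goes to its cheapest open site; total = fixed + service.
{B, D, E}: #1→E 4·9=36, #2→B 3·12=36, #3→B 4·22=88, #4→E 2·21=42, #5→E 3·11=33, #6→D 2·6=12, #7→B 2·6=12. Service 259; fixed 20; total 279.
{B, D, E, F}: #1→E 4·9=36, #2→B 3·12=36, #3→B 4·22=88, #4→E 2·21=42, #5→E 3·11=33, #6→D 2·6=12, #7→B 2·6=12. Service 259; fixed 29; total 288.
{B, C, D, E}: #1→E 4·9=36, #2→B 3·12=36, #3→B 4·22=88, #4→E 2·21=42, #5→E 3·11=33, #6→D 2·6=12, #7→B 2·6=12. Service 259; fixed 31; total 290.
{A, B, C, D, E, F}: #1→E 4·9=36, #2→B 3·12=36, #3→B 4·22=88, #4→E 2·21=42, #5→E 3·11=33, #6→D 2·6=12, #7→B 2·6=12. Service 259; fixed 57; total 316.
No other subset beats 279.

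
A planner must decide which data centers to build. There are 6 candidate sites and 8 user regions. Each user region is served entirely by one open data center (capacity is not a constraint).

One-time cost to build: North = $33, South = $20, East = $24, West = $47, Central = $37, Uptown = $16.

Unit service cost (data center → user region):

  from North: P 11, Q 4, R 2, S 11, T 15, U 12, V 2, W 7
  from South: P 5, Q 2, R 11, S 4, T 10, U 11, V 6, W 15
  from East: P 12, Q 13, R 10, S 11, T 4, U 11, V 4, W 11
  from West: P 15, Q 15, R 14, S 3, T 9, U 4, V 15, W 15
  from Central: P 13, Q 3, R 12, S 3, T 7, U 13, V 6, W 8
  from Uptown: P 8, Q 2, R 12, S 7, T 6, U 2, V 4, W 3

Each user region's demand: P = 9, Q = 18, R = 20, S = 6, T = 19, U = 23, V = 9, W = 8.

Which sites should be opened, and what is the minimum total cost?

For any fixed open set, each user region goes to its cheapest open site; total = fixed + service.
{North, South, East, Uptown}: P→South 5·9=45, Q→South 2·18=36, R→North 2·20=40, S→South 4·6=24, T→East 4·19=76, U→Uptown 2·23=46, V→North 2·9=18, W→Uptown 3·8=24. Service 309; fixed 93; total 402.
{North, South, Uptown}: service 347 + fixed 69 = 416
{North, East, Uptown}: service 354 + fixed 73 = 427
{North, South, East, West, Central, Uptown}: service 303 + fixed 177 = 480
No other subset beats 402.

Open North, South, East and Uptown; minimum total cost 402.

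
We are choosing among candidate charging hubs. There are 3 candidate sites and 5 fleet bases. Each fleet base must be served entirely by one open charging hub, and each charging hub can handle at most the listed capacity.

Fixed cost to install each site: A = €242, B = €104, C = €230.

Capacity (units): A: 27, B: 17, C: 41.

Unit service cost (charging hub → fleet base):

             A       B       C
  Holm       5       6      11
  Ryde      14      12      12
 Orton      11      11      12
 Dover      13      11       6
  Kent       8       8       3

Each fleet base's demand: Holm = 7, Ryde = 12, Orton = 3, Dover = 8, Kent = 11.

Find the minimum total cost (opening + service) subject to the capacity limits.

Minimum total cost: 568

Open {C}: Holm→C 11·7=77, Ryde→C 12·12=144, Orton→C 12·3=36, Dover→C 6·8=48, Kent→C 3·11=33.
Loads: C carries 41/41. Service 338; fixed 230; total 568.
Next best feasible plan costs 634.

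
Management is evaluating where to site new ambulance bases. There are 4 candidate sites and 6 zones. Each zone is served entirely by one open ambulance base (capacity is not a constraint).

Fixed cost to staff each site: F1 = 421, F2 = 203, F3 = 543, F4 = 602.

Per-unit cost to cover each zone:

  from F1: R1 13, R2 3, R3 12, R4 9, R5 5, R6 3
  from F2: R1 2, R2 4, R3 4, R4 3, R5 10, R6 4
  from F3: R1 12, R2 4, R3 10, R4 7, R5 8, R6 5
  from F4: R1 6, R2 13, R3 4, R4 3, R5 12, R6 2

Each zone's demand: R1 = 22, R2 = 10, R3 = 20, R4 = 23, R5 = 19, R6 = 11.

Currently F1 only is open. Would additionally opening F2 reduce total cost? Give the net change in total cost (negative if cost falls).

Current service cost with {F1}: 891.
Adding F2: each zone re-picks its cheapest; new service cost 351, saving 540.
Extra fixed cost: 203. Net change = 203 − 540 = -337.
(Totals: 1312 → 975.)

Yes — net change −337 (cost falls by 337).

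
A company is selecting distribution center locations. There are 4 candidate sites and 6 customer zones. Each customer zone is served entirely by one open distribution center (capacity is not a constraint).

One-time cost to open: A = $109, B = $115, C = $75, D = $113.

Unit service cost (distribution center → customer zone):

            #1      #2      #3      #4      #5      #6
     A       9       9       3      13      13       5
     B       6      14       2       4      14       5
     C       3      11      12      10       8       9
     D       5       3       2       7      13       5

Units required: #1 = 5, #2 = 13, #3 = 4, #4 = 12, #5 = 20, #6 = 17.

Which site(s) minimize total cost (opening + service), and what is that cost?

For any fixed open set, each customer zone goes to its cheapest open site; total = fixed + service.
{C, D}: #1→C 3·5=15, #2→D 3·13=39, #3→D 2·4=8, #4→D 7·12=84, #5→C 8·20=160, #6→D 5·17=85. Service 391; fixed 188; total 579.
{D}: service 501 + fixed 113 = 614
{B, C}: service 459 + fixed 190 = 649
{A, B, C, D}: service 355 + fixed 412 = 767
No other subset beats 579.

Open C and D; minimum total cost 579.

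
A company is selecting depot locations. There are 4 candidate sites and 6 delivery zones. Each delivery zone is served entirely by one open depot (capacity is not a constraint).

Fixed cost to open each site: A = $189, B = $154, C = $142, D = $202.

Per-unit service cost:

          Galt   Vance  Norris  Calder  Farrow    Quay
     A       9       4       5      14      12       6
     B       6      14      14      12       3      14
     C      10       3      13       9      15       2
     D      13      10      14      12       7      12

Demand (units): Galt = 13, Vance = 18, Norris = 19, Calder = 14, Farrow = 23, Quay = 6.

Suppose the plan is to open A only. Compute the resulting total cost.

Each delivery zone is assigned to its cheapest site among the open ones.
{A}: Galt→A 9·13=117, Vance→A 4·18=72, Norris→A 5·19=95, Calder→A 14·14=196, Farrow→A 12·23=276, Quay→A 6·6=36. Service 792; fixed 189; total 981.

Total cost: 981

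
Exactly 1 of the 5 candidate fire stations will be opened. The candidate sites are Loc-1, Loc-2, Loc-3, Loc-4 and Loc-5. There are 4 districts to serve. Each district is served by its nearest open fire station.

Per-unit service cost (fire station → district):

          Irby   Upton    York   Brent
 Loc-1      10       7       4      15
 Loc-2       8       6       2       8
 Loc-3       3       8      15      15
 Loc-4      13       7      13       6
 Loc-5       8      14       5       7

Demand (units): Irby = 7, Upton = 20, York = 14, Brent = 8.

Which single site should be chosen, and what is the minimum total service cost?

With exactly 1 open, each district uses its cheapest among the chosen.
{Loc-2}: Irby→Loc-2 8·7=56, Upton→Loc-2 6·20=120, York→Loc-2 2·14=28, Brent→Loc-2 8·8=64. Service cost 268.
{Loc-1}: service cost 386
{Loc-4}: service cost 461
Among all 5 size-1 choices, {Loc-2} is lowest.

Choose Loc-2 only; total service cost 268.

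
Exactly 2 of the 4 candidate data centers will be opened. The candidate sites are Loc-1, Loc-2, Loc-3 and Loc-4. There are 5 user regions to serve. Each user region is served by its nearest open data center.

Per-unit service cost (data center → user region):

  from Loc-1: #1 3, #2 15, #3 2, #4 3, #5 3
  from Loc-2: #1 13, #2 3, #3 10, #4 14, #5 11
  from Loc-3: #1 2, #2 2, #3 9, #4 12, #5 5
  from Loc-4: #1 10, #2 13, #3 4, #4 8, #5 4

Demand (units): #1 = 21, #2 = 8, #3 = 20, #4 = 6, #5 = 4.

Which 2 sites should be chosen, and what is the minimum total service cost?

With exactly 2 open, each user region uses its cheapest among the chosen.
{Loc-1, Loc-3}: #1→Loc-3 2·21=42, #2→Loc-3 2·8=16, #3→Loc-1 2·20=40, #4→Loc-1 3·6=18, #5→Loc-1 3·4=12. Service cost 128.
{Loc-1, Loc-2}: service cost 157
{Loc-3, Loc-4}: service cost 202
Among all 6 size-2 choices, {Loc-1, Loc-3} is lowest.

Choose Loc-1 and Loc-3; total service cost 128.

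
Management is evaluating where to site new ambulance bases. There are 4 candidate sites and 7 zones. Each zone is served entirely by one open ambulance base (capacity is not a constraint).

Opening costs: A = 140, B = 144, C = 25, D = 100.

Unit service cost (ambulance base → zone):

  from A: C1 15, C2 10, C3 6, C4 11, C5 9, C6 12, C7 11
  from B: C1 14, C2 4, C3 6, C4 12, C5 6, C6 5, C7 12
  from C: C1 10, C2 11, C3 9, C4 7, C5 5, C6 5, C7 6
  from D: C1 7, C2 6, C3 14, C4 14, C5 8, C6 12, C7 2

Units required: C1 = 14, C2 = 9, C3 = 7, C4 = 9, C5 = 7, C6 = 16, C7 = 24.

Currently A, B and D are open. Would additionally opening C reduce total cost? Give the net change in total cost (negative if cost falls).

Yes — net change −18 (cost falls by 18).

Current service cost with {A, B, D}: 445.
Adding C: each zone re-picks its cheapest; new service cost 402, saving 43.
Extra fixed cost: 25. Net change = 25 − 43 = -18.
(Totals: 829 → 811.)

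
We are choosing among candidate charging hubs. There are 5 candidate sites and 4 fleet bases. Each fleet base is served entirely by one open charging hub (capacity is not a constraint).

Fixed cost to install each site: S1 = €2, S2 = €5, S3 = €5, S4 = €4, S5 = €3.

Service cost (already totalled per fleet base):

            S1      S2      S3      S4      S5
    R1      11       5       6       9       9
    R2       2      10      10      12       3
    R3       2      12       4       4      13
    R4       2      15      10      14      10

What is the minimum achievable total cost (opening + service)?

For any fixed open set, each fleet base goes to its cheapest open site; total = fixed + service.
{S1, S2}: R1→S2 5, R2→S1 2, R3→S1 2, R4→S1 2. Service 11; fixed 7; total 18.
{S1}: R1→S1 11, R2→S1 2, R3→S1 2, R4→S1 2. Service 17; fixed 2; total 19.
{S1, S3}: R1→S3 6, R2→S1 2, R3→S1 2, R4→S1 2. Service 12; fixed 7; total 19.
{S1, S2, S3, S4, S5}: service 11 + fixed 19 = 30
No other subset beats 18.

Minimum total cost: 18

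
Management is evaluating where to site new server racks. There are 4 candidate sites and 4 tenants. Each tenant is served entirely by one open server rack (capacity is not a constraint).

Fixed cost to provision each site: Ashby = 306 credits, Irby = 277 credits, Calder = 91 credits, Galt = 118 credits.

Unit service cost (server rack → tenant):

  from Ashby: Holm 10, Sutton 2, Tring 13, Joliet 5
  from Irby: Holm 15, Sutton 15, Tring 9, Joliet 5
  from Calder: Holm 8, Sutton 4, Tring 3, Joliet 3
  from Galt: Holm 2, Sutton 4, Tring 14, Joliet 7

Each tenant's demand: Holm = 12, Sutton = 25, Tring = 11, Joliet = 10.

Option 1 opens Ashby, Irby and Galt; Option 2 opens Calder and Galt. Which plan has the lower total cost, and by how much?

Option 1: {Ashby, Irby, Galt}: Holm→Galt 2·12=24, Sutton→Ashby 2·25=50, Tring→Irby 9·11=99, Joliet→Ashby 5·10=50. Service 223; fixed 701; total 924.
Option 2: {Calder, Galt}: Holm→Galt 2·12=24, Sutton→Calder 4·25=100, Tring→Calder 3·11=33, Joliet→Calder 3·10=30. Service 187; fixed 209; total 396.
Difference: |924 − 396| = 528.

Option 2 is cheaper by 528.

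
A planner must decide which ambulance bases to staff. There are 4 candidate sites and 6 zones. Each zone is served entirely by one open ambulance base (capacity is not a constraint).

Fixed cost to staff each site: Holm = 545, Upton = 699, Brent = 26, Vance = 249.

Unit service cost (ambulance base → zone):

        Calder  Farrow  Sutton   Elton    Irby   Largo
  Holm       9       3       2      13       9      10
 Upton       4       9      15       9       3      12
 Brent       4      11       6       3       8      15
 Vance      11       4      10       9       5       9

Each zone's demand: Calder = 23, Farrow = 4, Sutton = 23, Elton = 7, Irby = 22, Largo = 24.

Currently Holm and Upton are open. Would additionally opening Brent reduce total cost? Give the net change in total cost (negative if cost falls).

Yes — net change −16 (cost falls by 16).

Current service cost with {Holm, Upton}: 519.
Adding Brent: each zone re-picks its cheapest; new service cost 477, saving 42.
Extra fixed cost: 26. Net change = 26 − 42 = -16.
(Totals: 1763 → 1747.)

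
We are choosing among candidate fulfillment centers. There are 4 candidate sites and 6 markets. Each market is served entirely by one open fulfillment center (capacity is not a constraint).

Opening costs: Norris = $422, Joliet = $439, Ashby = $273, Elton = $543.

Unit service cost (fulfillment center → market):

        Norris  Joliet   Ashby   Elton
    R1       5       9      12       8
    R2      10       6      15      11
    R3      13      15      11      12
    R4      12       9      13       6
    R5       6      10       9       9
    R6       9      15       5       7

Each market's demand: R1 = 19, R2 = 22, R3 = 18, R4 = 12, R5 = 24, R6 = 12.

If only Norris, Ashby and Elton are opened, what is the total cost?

Each market is assigned to its cheapest site among the open ones.
{Norris, Ashby, Elton}: R1→Norris 5·19=95, R2→Norris 10·22=220, R3→Ashby 11·18=198, R4→Elton 6·12=72, R5→Norris 6·24=144, R6→Ashby 5·12=60. Service 789; fixed 1238; total 2027.

Total cost: 2027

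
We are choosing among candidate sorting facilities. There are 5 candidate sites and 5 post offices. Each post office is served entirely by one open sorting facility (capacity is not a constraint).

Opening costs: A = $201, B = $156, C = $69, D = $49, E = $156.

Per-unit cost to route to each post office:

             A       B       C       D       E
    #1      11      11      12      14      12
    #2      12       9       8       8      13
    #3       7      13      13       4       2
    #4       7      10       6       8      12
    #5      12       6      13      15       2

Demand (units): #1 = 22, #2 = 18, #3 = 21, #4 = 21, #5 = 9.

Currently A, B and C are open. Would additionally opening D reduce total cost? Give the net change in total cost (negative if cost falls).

Current service cost with {A, B, C}: 713.
Adding D: each post office re-picks its cheapest; new service cost 650, saving 63.
Extra fixed cost: 49. Net change = 49 − 63 = -14.
(Totals: 1139 → 1125.)

Yes — net change −14 (cost falls by 14).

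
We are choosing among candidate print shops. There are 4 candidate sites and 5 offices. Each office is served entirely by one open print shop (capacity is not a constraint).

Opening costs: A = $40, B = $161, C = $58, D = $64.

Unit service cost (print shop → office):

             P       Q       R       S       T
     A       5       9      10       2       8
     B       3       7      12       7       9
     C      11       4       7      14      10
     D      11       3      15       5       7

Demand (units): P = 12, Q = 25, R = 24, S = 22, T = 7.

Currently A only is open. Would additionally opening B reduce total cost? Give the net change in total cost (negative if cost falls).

No — net change +87 (cost rises by 87).

Current service cost with {A}: 625.
Adding B: each office re-picks its cheapest; new service cost 551, saving 74.
Extra fixed cost: 161. Net change = 161 − 74 = 87.
(Totals: 665 → 752.)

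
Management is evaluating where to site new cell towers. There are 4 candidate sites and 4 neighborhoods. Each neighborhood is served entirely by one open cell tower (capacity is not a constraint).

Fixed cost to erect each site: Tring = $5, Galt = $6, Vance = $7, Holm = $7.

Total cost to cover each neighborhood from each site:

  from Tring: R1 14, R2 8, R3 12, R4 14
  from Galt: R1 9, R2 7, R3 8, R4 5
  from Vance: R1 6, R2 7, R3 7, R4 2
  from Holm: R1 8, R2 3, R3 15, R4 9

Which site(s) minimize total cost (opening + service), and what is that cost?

For any fixed open set, each neighborhood goes to its cheapest open site; total = fixed + service.
{Vance}: R1→Vance 6, R2→Vance 7, R3→Vance 7, R4→Vance 2. Service 22; fixed 7; total 29.
{Vance, Holm}: service 18 + fixed 14 = 32
{Tring, Vance}: R1→Vance 6, R2→Vance 7, R3→Vance 7, R4→Vance 2. Service 22; fixed 12; total 34.
{Tring, Galt, Vance, Holm}: R1→Vance 6, R2→Holm 3, R3→Vance 7, R4→Vance 2. Service 18; fixed 25; total 43.
No other subset beats 29.

Open Vance only; minimum total cost 29.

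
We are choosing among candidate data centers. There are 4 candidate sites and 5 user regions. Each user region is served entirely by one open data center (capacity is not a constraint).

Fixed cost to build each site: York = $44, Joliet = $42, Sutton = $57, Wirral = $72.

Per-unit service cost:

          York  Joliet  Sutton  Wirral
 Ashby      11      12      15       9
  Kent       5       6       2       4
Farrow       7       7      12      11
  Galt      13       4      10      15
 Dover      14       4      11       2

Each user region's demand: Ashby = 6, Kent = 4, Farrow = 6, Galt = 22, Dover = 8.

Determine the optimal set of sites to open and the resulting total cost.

For any fixed open set, each user region goes to its cheapest open site; total = fixed + service.
{Joliet}: Ashby→Joliet 12·6=72, Kent→Joliet 6·4=24, Farrow→Joliet 7·6=42, Galt→Joliet 4·22=88, Dover→Joliet 4·8=32. Service 258; fixed 42; total 300.
{Joliet, Wirral}: service 216 + fixed 114 = 330
{York, Joliet}: Ashby→York 11·6=66, Kent→York 5·4=20, Farrow→York 7·6=42, Galt→Joliet 4·22=88, Dover→Joliet 4·8=32. Service 248; fixed 86; total 334.
{York, Joliet, Sutton, Wirral}: service 208 + fixed 215 = 423
(All 15 nonempty subsets were checked; Joliet only is lowest.)

Open Joliet only; minimum total cost 300.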